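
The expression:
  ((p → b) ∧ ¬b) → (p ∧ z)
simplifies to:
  b ∨ p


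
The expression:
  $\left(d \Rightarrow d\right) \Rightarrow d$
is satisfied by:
  {d: True}


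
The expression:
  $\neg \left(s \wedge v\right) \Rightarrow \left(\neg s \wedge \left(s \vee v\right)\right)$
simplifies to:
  $v$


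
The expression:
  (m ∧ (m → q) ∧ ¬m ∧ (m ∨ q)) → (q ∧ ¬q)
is always true.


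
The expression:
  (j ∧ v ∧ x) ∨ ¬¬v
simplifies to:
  v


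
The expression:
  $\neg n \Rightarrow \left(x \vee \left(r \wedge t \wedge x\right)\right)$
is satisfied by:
  {n: True, x: True}
  {n: True, x: False}
  {x: True, n: False}


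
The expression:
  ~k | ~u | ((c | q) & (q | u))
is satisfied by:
  {q: True, c: True, u: False, k: False}
  {q: True, u: False, k: False, c: False}
  {c: True, u: False, k: False, q: False}
  {c: False, u: False, k: False, q: False}
  {q: True, k: True, c: True, u: False}
  {q: True, k: True, c: False, u: False}
  {k: True, c: True, q: False, u: False}
  {k: True, q: False, u: False, c: False}
  {c: True, q: True, u: True, k: False}
  {q: True, u: True, c: False, k: False}
  {c: True, u: True, q: False, k: False}
  {u: True, q: False, k: False, c: False}
  {q: True, k: True, u: True, c: True}
  {q: True, k: True, u: True, c: False}
  {k: True, u: True, c: True, q: False}


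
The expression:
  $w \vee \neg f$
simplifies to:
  $w \vee \neg f$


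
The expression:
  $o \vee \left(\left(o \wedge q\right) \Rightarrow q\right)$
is always true.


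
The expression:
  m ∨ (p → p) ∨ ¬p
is always true.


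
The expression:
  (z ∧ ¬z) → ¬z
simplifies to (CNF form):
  True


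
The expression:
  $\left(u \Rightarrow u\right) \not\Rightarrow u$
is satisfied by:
  {u: False}


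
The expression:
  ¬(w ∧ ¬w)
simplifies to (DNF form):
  True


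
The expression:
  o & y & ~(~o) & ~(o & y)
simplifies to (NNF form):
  False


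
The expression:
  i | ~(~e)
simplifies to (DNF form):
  e | i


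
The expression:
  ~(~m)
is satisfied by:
  {m: True}


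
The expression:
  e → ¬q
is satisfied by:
  {e: False, q: False}
  {q: True, e: False}
  {e: True, q: False}


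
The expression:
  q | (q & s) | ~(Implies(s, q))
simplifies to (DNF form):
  q | s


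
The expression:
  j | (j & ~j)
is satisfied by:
  {j: True}


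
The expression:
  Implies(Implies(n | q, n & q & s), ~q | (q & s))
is always true.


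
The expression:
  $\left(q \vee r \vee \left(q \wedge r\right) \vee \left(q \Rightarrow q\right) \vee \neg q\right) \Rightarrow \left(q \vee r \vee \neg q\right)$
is always true.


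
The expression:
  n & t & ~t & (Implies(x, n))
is never true.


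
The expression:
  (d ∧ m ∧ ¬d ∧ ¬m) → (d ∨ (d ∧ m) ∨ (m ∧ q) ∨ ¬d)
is always true.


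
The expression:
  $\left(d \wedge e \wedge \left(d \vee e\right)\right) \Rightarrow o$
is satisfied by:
  {o: True, e: False, d: False}
  {e: False, d: False, o: False}
  {d: True, o: True, e: False}
  {d: True, e: False, o: False}
  {o: True, e: True, d: False}
  {e: True, o: False, d: False}
  {d: True, e: True, o: True}


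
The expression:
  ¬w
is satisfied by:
  {w: False}


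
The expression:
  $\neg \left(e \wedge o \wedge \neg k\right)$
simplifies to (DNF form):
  $k \vee \neg e \vee \neg o$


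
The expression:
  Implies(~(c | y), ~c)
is always true.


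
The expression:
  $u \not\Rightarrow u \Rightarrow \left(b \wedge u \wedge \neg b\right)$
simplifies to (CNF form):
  $\text{True}$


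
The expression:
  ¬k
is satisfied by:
  {k: False}


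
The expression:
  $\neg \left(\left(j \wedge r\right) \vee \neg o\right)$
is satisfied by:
  {o: True, r: False, j: False}
  {j: True, o: True, r: False}
  {r: True, o: True, j: False}


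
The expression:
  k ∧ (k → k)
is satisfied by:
  {k: True}


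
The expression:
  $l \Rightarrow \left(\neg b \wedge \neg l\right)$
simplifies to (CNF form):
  $\neg l$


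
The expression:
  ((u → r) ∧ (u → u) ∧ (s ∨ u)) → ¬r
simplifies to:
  (¬s ∧ ¬u) ∨ ¬r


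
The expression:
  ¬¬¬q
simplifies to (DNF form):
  ¬q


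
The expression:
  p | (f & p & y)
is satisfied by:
  {p: True}


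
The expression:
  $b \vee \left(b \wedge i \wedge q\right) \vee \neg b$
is always true.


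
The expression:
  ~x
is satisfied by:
  {x: False}


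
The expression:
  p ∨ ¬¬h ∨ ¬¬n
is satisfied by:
  {n: True, p: True, h: True}
  {n: True, p: True, h: False}
  {n: True, h: True, p: False}
  {n: True, h: False, p: False}
  {p: True, h: True, n: False}
  {p: True, h: False, n: False}
  {h: True, p: False, n: False}


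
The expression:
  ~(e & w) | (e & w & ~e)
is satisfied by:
  {w: False, e: False}
  {e: True, w: False}
  {w: True, e: False}


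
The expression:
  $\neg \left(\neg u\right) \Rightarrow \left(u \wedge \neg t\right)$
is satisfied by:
  {u: False, t: False}
  {t: True, u: False}
  {u: True, t: False}


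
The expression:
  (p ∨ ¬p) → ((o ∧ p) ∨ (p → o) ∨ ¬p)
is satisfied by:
  {o: True, p: False}
  {p: False, o: False}
  {p: True, o: True}


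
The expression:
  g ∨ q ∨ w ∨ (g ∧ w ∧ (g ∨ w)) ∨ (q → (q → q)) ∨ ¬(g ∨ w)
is always true.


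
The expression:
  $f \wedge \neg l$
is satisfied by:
  {f: True, l: False}


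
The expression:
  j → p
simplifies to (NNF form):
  p ∨ ¬j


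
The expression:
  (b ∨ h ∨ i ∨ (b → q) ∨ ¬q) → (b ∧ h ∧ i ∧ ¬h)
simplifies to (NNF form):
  False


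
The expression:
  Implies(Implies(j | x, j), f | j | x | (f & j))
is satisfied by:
  {x: True, f: True, j: True}
  {x: True, f: True, j: False}
  {x: True, j: True, f: False}
  {x: True, j: False, f: False}
  {f: True, j: True, x: False}
  {f: True, j: False, x: False}
  {j: True, f: False, x: False}


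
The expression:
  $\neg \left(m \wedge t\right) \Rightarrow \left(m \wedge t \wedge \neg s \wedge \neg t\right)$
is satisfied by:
  {t: True, m: True}


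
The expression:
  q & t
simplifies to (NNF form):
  q & t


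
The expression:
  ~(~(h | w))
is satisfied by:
  {h: True, w: True}
  {h: True, w: False}
  {w: True, h: False}


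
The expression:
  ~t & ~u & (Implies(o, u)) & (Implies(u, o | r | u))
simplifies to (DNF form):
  ~o & ~t & ~u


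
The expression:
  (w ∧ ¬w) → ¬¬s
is always true.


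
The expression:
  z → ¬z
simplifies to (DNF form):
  ¬z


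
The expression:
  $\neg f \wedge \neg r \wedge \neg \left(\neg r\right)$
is never true.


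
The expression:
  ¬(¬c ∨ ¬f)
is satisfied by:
  {c: True, f: True}


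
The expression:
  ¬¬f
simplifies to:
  f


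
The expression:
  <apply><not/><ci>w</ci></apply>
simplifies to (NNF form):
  <apply><not/><ci>w</ci></apply>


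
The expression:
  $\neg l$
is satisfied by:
  {l: False}


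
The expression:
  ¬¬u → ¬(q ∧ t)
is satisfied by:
  {u: False, t: False, q: False}
  {q: True, u: False, t: False}
  {t: True, u: False, q: False}
  {q: True, t: True, u: False}
  {u: True, q: False, t: False}
  {q: True, u: True, t: False}
  {t: True, u: True, q: False}


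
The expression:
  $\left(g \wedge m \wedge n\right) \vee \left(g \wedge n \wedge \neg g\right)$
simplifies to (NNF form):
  $g \wedge m \wedge n$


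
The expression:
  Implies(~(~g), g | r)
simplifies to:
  True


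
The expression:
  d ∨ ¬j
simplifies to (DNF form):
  d ∨ ¬j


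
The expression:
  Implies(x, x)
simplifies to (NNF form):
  True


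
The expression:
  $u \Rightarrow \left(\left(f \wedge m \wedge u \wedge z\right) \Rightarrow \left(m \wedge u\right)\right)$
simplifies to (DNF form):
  $\text{True}$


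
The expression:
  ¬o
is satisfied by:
  {o: False}


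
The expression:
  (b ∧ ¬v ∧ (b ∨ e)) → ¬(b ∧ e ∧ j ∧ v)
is always true.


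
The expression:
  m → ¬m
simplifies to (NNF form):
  ¬m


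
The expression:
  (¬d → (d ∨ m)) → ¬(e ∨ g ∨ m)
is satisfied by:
  {g: False, e: False, m: False, d: False}
  {e: True, d: False, g: False, m: False}
  {g: True, d: False, e: False, m: False}
  {e: True, g: True, d: False, m: False}
  {d: True, g: False, e: False, m: False}


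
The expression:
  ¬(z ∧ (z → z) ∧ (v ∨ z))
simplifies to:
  ¬z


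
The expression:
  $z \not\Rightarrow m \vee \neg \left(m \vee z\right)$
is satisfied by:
  {m: False}


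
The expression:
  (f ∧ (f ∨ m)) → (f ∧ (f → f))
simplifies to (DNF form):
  True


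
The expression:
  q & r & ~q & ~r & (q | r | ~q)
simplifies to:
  False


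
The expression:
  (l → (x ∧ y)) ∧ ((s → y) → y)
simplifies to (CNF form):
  (s ∨ y) ∧ (x ∨ ¬l) ∧ (y ∨ ¬l) ∧ (s ∨ x ∨ y) ∧ (s ∨ x ∨ ¬l) ∧ (s ∨ y ∨ ¬l) ∧ (x ∨ y ∨ ¬l)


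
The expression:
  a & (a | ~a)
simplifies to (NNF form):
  a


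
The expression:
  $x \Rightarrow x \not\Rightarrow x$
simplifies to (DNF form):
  $\neg x$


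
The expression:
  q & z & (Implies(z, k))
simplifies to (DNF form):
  k & q & z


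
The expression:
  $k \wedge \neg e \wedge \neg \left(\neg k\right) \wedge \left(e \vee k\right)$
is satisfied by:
  {k: True, e: False}


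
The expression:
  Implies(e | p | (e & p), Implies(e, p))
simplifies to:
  p | ~e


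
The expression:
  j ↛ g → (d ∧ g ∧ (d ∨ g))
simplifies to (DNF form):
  g ∨ ¬j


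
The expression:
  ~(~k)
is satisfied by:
  {k: True}


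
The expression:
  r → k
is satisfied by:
  {k: True, r: False}
  {r: False, k: False}
  {r: True, k: True}


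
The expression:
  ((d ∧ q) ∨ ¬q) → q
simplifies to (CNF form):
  q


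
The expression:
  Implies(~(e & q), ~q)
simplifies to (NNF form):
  e | ~q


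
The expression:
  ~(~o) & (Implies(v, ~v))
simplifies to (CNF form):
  o & ~v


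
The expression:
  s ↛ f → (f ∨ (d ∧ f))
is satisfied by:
  {f: True, s: False}
  {s: False, f: False}
  {s: True, f: True}


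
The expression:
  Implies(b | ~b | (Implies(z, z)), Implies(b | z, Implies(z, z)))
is always true.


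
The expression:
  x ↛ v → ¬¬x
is always true.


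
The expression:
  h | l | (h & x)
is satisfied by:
  {l: True, h: True}
  {l: True, h: False}
  {h: True, l: False}


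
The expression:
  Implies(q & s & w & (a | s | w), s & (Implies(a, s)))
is always true.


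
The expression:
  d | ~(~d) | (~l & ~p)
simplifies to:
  d | (~l & ~p)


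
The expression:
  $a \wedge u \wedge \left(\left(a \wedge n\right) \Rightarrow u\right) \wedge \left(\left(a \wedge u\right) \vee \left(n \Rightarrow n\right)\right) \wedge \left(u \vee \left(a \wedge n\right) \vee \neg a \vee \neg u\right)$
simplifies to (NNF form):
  $a \wedge u$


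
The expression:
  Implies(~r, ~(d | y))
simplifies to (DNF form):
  r | (~d & ~y)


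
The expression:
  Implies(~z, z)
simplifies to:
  z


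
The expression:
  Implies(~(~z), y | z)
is always true.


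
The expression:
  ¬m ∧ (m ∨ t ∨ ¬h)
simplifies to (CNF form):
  ¬m ∧ (t ∨ ¬h)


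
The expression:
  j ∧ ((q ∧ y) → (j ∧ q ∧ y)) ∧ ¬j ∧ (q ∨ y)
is never true.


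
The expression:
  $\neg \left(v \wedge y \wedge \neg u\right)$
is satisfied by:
  {u: True, v: False, y: False}
  {v: False, y: False, u: False}
  {y: True, u: True, v: False}
  {y: True, v: False, u: False}
  {u: True, v: True, y: False}
  {v: True, u: False, y: False}
  {y: True, v: True, u: True}


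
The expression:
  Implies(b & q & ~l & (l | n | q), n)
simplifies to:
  l | n | ~b | ~q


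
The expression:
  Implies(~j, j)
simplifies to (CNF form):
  j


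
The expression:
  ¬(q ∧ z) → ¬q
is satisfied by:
  {z: True, q: False}
  {q: False, z: False}
  {q: True, z: True}


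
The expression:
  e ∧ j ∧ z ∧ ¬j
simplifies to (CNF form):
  False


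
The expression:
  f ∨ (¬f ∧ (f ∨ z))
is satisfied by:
  {z: True, f: True}
  {z: True, f: False}
  {f: True, z: False}


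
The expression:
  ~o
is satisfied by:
  {o: False}


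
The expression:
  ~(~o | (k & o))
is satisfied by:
  {o: True, k: False}


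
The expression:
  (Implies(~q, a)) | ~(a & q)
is always true.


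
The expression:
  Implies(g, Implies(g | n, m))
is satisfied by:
  {m: True, g: False}
  {g: False, m: False}
  {g: True, m: True}


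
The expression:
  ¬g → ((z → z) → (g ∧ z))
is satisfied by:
  {g: True}


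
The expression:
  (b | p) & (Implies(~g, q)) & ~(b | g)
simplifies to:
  p & q & ~b & ~g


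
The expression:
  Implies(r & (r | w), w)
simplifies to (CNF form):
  w | ~r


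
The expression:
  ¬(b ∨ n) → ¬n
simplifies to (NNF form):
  True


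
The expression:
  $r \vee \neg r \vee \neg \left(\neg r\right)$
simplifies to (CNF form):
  $\text{True}$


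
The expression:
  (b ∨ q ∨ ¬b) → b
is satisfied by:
  {b: True}


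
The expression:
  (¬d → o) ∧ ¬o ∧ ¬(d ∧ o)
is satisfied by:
  {d: True, o: False}


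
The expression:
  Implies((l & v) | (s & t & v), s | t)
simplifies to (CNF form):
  s | t | ~l | ~v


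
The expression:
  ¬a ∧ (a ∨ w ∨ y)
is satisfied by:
  {y: True, w: True, a: False}
  {y: True, w: False, a: False}
  {w: True, y: False, a: False}


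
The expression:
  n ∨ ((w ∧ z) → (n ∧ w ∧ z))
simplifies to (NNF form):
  n ∨ ¬w ∨ ¬z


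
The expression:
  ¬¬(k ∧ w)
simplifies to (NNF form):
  k ∧ w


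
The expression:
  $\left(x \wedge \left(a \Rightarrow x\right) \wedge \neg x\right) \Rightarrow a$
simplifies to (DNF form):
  $\text{True}$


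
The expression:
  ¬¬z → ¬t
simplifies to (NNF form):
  ¬t ∨ ¬z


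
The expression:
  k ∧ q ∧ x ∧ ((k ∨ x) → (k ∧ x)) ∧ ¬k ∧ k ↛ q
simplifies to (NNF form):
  False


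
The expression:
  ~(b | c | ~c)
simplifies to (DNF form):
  False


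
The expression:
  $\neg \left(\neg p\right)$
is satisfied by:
  {p: True}


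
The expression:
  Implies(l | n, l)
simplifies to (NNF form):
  l | ~n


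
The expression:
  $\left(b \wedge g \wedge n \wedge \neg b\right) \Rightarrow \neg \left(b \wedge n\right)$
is always true.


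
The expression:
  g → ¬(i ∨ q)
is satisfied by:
  {i: False, g: False, q: False}
  {q: True, i: False, g: False}
  {i: True, q: False, g: False}
  {q: True, i: True, g: False}
  {g: True, q: False, i: False}


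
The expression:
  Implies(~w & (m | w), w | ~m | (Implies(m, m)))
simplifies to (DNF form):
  True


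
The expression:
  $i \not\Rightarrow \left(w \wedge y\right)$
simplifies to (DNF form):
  $\left(i \wedge \neg w\right) \vee \left(i \wedge \neg y\right)$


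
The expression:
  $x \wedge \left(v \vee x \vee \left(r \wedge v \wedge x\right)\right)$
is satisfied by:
  {x: True}


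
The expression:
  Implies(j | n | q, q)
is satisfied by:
  {q: True, j: False, n: False}
  {n: True, q: True, j: False}
  {q: True, j: True, n: False}
  {n: True, q: True, j: True}
  {n: False, j: False, q: False}


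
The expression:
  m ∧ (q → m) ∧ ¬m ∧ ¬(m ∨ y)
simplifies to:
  False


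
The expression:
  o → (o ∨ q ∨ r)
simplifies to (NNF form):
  True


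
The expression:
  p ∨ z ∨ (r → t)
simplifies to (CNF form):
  p ∨ t ∨ z ∨ ¬r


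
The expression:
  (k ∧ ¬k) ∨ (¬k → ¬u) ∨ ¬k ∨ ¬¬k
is always true.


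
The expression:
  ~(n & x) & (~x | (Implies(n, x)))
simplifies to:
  ~n | ~x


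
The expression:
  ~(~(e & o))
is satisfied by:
  {e: True, o: True}


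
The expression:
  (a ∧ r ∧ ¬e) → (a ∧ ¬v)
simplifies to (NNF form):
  e ∨ ¬a ∨ ¬r ∨ ¬v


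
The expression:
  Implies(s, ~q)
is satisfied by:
  {s: False, q: False}
  {q: True, s: False}
  {s: True, q: False}


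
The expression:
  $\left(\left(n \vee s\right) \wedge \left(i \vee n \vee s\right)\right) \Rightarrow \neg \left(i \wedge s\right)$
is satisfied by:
  {s: False, i: False}
  {i: True, s: False}
  {s: True, i: False}


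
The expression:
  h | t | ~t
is always true.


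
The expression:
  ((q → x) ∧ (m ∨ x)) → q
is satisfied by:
  {q: True, m: False, x: False}
  {x: True, q: True, m: False}
  {q: True, m: True, x: False}
  {x: True, q: True, m: True}
  {x: False, m: False, q: False}


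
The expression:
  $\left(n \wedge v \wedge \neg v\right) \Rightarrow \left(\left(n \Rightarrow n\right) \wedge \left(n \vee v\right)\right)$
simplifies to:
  $\text{True}$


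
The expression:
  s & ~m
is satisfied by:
  {s: True, m: False}


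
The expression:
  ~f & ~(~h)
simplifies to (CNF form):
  h & ~f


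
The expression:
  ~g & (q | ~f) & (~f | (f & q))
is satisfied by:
  {q: True, g: False, f: False}
  {g: False, f: False, q: False}
  {f: True, q: True, g: False}


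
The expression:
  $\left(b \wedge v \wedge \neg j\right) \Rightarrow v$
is always true.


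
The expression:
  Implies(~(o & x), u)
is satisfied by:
  {x: True, u: True, o: True}
  {x: True, u: True, o: False}
  {u: True, o: True, x: False}
  {u: True, o: False, x: False}
  {x: True, o: True, u: False}


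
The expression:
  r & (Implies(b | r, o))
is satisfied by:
  {r: True, o: True}


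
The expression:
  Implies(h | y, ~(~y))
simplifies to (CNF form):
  y | ~h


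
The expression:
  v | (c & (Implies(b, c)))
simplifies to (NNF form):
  c | v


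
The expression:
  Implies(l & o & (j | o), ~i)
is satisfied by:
  {l: False, o: False, i: False}
  {i: True, l: False, o: False}
  {o: True, l: False, i: False}
  {i: True, o: True, l: False}
  {l: True, i: False, o: False}
  {i: True, l: True, o: False}
  {o: True, l: True, i: False}


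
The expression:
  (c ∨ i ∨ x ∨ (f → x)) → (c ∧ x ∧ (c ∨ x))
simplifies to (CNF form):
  (c ∨ f) ∧ (c ∨ ¬i) ∧ (c ∨ ¬x) ∧ (x ∨ ¬c)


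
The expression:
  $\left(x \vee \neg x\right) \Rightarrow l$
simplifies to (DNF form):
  $l$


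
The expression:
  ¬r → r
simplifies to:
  r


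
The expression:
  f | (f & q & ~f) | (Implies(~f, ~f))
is always true.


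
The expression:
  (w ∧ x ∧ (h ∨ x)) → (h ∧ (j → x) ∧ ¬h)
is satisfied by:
  {w: False, x: False}
  {x: True, w: False}
  {w: True, x: False}


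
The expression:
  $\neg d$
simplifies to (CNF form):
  $\neg d$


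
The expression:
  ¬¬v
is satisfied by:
  {v: True}


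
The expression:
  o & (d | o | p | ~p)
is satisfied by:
  {o: True}


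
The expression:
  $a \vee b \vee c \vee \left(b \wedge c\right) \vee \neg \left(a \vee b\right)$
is always true.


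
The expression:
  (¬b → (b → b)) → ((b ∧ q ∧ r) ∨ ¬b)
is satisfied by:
  {r: True, q: True, b: False}
  {r: True, q: False, b: False}
  {q: True, r: False, b: False}
  {r: False, q: False, b: False}
  {r: True, b: True, q: True}


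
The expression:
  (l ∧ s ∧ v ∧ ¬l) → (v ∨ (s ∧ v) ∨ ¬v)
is always true.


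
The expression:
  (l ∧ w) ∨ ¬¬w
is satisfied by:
  {w: True}


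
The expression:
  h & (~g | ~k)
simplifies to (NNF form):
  h & (~g | ~k)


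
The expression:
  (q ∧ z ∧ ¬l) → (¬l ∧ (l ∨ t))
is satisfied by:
  {t: True, l: True, z: False, q: False}
  {t: True, l: False, z: False, q: False}
  {l: True, t: False, z: False, q: False}
  {t: False, l: False, z: False, q: False}
  {q: True, t: True, l: True, z: False}
  {q: True, t: True, l: False, z: False}
  {q: True, l: True, t: False, z: False}
  {q: True, l: False, t: False, z: False}
  {t: True, z: True, l: True, q: False}
  {t: True, z: True, l: False, q: False}
  {z: True, l: True, t: False, q: False}
  {z: True, t: False, l: False, q: False}
  {q: True, z: True, t: True, l: True}
  {q: True, z: True, t: True, l: False}
  {q: True, z: True, l: True, t: False}


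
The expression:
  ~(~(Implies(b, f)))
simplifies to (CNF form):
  f | ~b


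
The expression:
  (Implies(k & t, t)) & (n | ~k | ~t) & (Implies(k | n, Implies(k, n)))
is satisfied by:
  {n: True, k: False}
  {k: False, n: False}
  {k: True, n: True}


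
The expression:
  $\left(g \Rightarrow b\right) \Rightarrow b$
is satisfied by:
  {b: True, g: True}
  {b: True, g: False}
  {g: True, b: False}


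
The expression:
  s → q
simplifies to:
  q ∨ ¬s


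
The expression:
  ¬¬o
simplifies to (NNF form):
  o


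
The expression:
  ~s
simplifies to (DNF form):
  ~s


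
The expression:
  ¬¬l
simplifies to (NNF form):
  l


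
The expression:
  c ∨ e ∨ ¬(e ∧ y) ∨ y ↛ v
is always true.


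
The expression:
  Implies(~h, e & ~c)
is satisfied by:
  {e: True, h: True, c: False}
  {h: True, c: False, e: False}
  {e: True, h: True, c: True}
  {h: True, c: True, e: False}
  {e: True, c: False, h: False}


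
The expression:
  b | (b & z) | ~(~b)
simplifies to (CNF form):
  b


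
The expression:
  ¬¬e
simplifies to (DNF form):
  e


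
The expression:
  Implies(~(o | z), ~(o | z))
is always true.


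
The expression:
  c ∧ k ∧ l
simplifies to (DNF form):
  c ∧ k ∧ l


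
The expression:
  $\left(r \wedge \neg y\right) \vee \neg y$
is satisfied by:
  {y: False}


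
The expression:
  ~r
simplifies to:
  ~r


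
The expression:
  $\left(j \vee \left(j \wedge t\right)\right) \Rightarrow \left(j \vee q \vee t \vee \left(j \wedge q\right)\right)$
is always true.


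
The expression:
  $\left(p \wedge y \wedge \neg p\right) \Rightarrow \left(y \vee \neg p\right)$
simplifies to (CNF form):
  $\text{True}$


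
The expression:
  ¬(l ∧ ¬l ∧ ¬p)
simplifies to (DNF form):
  True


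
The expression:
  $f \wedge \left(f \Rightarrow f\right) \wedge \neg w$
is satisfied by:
  {f: True, w: False}


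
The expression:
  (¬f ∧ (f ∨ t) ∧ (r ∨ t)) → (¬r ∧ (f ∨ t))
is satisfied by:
  {f: True, t: False, r: False}
  {f: False, t: False, r: False}
  {r: True, f: True, t: False}
  {r: True, f: False, t: False}
  {t: True, f: True, r: False}
  {t: True, f: False, r: False}
  {t: True, r: True, f: True}


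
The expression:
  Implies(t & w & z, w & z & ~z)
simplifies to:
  ~t | ~w | ~z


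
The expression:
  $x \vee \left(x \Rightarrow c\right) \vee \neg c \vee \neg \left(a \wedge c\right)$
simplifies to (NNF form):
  $\text{True}$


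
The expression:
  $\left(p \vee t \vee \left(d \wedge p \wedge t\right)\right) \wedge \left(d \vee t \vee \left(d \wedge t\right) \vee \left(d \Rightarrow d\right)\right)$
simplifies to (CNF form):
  $p \vee t$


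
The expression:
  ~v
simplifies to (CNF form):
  ~v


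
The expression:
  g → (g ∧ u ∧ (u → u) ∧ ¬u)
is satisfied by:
  {g: False}


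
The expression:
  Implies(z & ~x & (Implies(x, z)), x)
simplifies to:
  x | ~z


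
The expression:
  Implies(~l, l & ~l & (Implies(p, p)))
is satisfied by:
  {l: True}


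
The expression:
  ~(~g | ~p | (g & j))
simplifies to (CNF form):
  g & p & ~j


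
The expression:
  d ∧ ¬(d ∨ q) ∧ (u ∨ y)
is never true.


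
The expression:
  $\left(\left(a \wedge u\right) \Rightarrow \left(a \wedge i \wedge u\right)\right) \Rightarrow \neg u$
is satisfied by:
  {a: True, i: False, u: False}
  {i: False, u: False, a: False}
  {a: True, i: True, u: False}
  {i: True, a: False, u: False}
  {u: True, a: True, i: False}


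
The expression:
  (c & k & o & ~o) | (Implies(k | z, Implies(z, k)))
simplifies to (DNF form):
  k | ~z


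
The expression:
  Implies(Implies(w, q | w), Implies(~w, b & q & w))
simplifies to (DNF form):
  w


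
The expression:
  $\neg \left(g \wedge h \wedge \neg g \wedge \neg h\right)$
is always true.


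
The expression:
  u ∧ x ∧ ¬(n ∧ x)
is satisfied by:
  {u: True, x: True, n: False}


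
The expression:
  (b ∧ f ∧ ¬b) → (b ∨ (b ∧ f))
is always true.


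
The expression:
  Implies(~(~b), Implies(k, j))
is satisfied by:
  {j: True, k: False, b: False}
  {j: False, k: False, b: False}
  {b: True, j: True, k: False}
  {b: True, j: False, k: False}
  {k: True, j: True, b: False}
  {k: True, j: False, b: False}
  {k: True, b: True, j: True}


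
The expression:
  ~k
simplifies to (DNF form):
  ~k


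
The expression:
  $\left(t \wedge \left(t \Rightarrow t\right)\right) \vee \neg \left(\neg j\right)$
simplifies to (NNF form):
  $j \vee t$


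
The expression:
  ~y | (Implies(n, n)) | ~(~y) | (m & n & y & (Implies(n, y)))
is always true.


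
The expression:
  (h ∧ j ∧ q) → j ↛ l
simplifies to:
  ¬h ∨ ¬j ∨ ¬l ∨ ¬q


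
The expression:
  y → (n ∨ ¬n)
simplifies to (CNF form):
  True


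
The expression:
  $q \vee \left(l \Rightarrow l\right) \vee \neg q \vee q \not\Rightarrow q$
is always true.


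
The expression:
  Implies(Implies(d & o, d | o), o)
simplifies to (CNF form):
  o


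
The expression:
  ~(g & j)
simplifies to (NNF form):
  ~g | ~j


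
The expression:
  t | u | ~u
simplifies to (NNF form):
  True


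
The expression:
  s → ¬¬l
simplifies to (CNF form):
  l ∨ ¬s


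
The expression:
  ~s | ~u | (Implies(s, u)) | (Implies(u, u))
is always true.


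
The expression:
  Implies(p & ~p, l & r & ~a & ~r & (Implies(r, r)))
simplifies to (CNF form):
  True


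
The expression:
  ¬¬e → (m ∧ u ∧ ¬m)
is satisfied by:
  {e: False}


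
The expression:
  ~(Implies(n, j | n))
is never true.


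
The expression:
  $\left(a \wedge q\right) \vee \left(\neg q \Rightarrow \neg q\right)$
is always true.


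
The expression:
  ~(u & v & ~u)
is always true.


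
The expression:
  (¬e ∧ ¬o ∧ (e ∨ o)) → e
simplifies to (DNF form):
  True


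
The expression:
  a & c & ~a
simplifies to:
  False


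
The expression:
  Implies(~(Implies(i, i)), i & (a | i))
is always true.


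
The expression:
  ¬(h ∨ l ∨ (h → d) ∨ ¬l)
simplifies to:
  False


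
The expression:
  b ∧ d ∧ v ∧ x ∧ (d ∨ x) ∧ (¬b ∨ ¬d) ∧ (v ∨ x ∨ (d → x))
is never true.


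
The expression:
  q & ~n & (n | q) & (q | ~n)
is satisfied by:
  {q: True, n: False}


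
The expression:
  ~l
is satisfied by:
  {l: False}


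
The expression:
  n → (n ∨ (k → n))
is always true.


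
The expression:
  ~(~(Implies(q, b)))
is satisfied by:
  {b: True, q: False}
  {q: False, b: False}
  {q: True, b: True}


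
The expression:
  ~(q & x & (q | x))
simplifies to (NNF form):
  ~q | ~x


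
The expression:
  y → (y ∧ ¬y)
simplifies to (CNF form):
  ¬y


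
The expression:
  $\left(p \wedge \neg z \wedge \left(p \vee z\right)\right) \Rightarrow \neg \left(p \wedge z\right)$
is always true.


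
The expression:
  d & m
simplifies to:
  d & m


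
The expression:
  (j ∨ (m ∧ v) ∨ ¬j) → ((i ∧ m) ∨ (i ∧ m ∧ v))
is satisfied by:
  {m: True, i: True}


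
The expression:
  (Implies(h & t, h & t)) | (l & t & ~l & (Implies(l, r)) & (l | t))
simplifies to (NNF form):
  True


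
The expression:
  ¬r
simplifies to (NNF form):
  ¬r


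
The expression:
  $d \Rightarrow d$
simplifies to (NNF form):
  $\text{True}$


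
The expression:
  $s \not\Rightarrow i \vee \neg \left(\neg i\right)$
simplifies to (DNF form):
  $i \vee s$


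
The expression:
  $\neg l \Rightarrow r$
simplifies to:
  $l \vee r$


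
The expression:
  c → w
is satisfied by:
  {w: True, c: False}
  {c: False, w: False}
  {c: True, w: True}


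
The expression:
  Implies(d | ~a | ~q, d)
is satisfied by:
  {a: True, d: True, q: True}
  {a: True, d: True, q: False}
  {d: True, q: True, a: False}
  {d: True, q: False, a: False}
  {a: True, q: True, d: False}


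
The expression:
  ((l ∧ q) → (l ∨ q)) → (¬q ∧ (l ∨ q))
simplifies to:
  l ∧ ¬q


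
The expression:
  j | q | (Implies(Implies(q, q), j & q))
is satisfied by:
  {q: True, j: True}
  {q: True, j: False}
  {j: True, q: False}


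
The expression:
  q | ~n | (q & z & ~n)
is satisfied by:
  {q: True, n: False}
  {n: False, q: False}
  {n: True, q: True}


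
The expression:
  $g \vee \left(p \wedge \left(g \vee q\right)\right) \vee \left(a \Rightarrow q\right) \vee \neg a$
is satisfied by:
  {q: True, g: True, a: False}
  {q: True, g: False, a: False}
  {g: True, q: False, a: False}
  {q: False, g: False, a: False}
  {a: True, q: True, g: True}
  {a: True, q: True, g: False}
  {a: True, g: True, q: False}


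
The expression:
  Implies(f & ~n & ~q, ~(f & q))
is always true.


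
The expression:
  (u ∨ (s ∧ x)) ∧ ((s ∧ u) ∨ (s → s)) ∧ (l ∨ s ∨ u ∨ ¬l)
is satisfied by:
  {x: True, u: True, s: True}
  {x: True, u: True, s: False}
  {u: True, s: True, x: False}
  {u: True, s: False, x: False}
  {x: True, s: True, u: False}


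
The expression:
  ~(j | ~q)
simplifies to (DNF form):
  q & ~j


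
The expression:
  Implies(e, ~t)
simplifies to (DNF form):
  ~e | ~t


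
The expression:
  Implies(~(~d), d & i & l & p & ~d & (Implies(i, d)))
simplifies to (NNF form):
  ~d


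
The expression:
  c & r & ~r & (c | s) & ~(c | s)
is never true.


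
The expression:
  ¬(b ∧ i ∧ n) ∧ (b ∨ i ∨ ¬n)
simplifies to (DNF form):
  (b ∧ ¬i) ∨ (i ∧ ¬b) ∨ ¬n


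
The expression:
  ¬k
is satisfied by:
  {k: False}


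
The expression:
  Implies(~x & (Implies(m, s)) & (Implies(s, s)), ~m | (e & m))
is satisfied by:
  {x: True, e: True, s: False, m: False}
  {x: True, s: False, m: False, e: False}
  {e: True, s: False, m: False, x: False}
  {e: False, s: False, m: False, x: False}
  {x: True, m: True, e: True, s: False}
  {x: True, m: True, e: False, s: False}
  {m: True, e: True, x: False, s: False}
  {m: True, x: False, s: False, e: False}
  {e: True, x: True, s: True, m: False}
  {x: True, s: True, e: False, m: False}
  {e: True, s: True, x: False, m: False}
  {s: True, x: False, m: False, e: False}
  {x: True, m: True, s: True, e: True}
  {x: True, m: True, s: True, e: False}
  {m: True, s: True, e: True, x: False}


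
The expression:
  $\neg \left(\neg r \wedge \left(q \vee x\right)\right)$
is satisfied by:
  {r: True, x: False, q: False}
  {r: True, q: True, x: False}
  {r: True, x: True, q: False}
  {r: True, q: True, x: True}
  {q: False, x: False, r: False}


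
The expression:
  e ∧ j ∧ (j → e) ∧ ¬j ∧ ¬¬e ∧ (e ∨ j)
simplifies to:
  False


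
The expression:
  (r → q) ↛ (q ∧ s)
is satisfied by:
  {s: False, r: False, q: False}
  {q: True, s: False, r: False}
  {q: True, r: True, s: False}
  {s: True, r: False, q: False}


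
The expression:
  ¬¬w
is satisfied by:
  {w: True}


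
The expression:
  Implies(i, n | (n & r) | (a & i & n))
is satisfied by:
  {n: True, i: False}
  {i: False, n: False}
  {i: True, n: True}


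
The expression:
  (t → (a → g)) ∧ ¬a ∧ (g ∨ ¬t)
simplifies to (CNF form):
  ¬a ∧ (g ∨ ¬t)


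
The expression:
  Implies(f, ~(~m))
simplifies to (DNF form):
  m | ~f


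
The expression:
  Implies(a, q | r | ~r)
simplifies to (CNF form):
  True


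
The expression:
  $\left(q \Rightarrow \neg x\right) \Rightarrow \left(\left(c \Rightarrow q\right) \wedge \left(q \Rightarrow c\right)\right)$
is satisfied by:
  {x: True, c: False, q: False}
  {c: False, q: False, x: False}
  {x: True, q: True, c: False}
  {x: True, q: True, c: True}
  {q: True, c: True, x: False}


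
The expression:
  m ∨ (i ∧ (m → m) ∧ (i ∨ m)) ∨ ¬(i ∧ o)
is always true.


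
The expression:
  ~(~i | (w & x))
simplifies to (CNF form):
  i & (~w | ~x)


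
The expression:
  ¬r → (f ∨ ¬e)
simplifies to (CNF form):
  f ∨ r ∨ ¬e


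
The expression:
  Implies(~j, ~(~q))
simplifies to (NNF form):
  j | q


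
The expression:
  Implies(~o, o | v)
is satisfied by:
  {o: True, v: True}
  {o: True, v: False}
  {v: True, o: False}


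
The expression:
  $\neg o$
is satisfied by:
  {o: False}


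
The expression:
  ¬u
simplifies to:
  ¬u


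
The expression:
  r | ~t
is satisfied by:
  {r: True, t: False}
  {t: False, r: False}
  {t: True, r: True}


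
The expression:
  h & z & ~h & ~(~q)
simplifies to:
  False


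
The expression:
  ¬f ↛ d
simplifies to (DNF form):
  d ∨ ¬f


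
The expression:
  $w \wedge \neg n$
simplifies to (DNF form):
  $w \wedge \neg n$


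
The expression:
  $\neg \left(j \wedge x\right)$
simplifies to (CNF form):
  $\neg j \vee \neg x$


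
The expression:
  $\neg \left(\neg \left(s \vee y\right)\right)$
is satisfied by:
  {y: True, s: True}
  {y: True, s: False}
  {s: True, y: False}


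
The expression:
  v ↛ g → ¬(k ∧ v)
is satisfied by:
  {g: True, k: False, v: False}
  {k: False, v: False, g: False}
  {v: True, g: True, k: False}
  {v: True, k: False, g: False}
  {g: True, k: True, v: False}
  {k: True, g: False, v: False}
  {v: True, k: True, g: True}


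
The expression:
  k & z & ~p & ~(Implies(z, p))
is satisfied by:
  {z: True, k: True, p: False}


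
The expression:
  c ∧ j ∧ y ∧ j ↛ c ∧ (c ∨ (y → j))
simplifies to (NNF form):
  False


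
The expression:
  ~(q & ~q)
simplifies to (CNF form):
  True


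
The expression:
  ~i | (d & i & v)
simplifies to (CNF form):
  (d | ~i) & (v | ~i)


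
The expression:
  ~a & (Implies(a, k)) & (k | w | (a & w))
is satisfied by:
  {k: True, w: True, a: False}
  {k: True, w: False, a: False}
  {w: True, k: False, a: False}


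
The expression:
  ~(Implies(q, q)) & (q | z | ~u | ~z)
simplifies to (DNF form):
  False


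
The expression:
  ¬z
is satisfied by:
  {z: False}


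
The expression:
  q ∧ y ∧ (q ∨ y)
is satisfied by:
  {y: True, q: True}


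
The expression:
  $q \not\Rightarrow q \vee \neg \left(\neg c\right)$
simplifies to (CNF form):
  $c$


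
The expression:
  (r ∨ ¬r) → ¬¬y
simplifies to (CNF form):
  y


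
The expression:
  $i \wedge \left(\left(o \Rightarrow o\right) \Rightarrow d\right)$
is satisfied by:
  {i: True, d: True}


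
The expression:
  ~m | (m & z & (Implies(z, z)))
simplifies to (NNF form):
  z | ~m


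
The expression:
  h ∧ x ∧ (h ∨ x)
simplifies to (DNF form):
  h ∧ x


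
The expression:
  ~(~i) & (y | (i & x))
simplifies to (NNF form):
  i & (x | y)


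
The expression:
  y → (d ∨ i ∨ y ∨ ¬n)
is always true.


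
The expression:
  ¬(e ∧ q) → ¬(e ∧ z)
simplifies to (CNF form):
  q ∨ ¬e ∨ ¬z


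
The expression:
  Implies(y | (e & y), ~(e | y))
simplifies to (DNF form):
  ~y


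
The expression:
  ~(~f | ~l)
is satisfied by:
  {f: True, l: True}


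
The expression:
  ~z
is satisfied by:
  {z: False}


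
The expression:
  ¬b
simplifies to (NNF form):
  ¬b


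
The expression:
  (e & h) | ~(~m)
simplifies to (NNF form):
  m | (e & h)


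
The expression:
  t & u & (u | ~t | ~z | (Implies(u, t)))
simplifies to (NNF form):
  t & u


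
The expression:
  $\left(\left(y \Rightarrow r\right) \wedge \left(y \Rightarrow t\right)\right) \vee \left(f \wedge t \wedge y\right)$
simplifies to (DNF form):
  $\left(f \wedge t\right) \vee \left(r \wedge t\right) \vee \neg y$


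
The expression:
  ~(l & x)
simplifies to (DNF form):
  ~l | ~x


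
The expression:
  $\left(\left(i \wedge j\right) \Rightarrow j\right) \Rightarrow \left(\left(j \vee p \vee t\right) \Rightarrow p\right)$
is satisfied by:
  {p: True, j: False, t: False}
  {t: True, p: True, j: False}
  {p: True, j: True, t: False}
  {t: True, p: True, j: True}
  {t: False, j: False, p: False}


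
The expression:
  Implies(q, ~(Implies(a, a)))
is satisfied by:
  {q: False}


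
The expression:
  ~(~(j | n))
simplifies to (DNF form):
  j | n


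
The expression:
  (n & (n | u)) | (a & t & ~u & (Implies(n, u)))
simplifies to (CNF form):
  (a | n) & (n | t) & (n | ~u)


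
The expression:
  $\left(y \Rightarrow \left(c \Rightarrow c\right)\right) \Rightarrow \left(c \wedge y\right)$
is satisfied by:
  {c: True, y: True}


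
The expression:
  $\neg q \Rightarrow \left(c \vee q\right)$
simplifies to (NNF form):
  $c \vee q$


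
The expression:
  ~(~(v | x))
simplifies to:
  v | x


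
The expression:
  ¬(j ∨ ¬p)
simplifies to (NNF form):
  p ∧ ¬j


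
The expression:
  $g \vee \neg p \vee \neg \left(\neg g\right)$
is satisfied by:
  {g: True, p: False}
  {p: False, g: False}
  {p: True, g: True}


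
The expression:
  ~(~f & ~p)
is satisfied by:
  {p: True, f: True}
  {p: True, f: False}
  {f: True, p: False}


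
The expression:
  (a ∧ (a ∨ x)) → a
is always true.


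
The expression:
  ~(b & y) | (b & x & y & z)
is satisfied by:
  {z: True, x: True, y: False, b: False}
  {z: True, x: False, y: False, b: False}
  {x: True, b: False, z: False, y: False}
  {b: False, x: False, z: False, y: False}
  {b: True, z: True, x: True, y: False}
  {b: True, z: True, x: False, y: False}
  {b: True, x: True, z: False, y: False}
  {b: True, x: False, z: False, y: False}
  {y: True, z: True, x: True, b: False}
  {y: True, z: True, x: False, b: False}
  {y: True, x: True, z: False, b: False}
  {y: True, x: False, z: False, b: False}
  {b: True, y: True, z: True, x: True}


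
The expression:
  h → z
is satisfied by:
  {z: True, h: False}
  {h: False, z: False}
  {h: True, z: True}


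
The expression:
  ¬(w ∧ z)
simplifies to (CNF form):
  ¬w ∨ ¬z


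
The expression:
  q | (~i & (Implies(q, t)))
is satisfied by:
  {q: True, i: False}
  {i: False, q: False}
  {i: True, q: True}


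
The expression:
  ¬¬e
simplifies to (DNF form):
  e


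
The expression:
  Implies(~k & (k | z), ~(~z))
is always true.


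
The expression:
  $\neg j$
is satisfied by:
  {j: False}


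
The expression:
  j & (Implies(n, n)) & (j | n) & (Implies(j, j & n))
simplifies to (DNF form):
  j & n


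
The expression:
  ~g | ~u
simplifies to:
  ~g | ~u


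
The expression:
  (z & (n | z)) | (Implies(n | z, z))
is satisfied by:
  {z: True, n: False}
  {n: False, z: False}
  {n: True, z: True}


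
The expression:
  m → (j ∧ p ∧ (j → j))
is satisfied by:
  {p: True, j: True, m: False}
  {p: True, j: False, m: False}
  {j: True, p: False, m: False}
  {p: False, j: False, m: False}
  {p: True, m: True, j: True}
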